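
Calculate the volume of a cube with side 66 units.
Volume = s³
Volume = 66³
Volume = 287496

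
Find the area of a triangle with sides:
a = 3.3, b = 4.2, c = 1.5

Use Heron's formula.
s = (a+b+c)/2 = (3.3+4.2+1.5)/2 = 4.5
A = √(s(s-a)(s-b)(s-c)) = √(4.5·1.2·0.3·3)
A = √4.86 = 2.205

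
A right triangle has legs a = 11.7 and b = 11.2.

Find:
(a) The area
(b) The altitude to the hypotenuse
(a) Area = ½ab = ½·11.7·11.2 = 65.52
(b) Hypotenuse c = √(11.7² + 11.2²) = √262.33 = 16.1966
    Area = ½·c·h_c  →  h_c = 2·Area/c = 2·65.52/16.1966 = 8.091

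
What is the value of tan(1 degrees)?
tan(1 degrees) = 0.0175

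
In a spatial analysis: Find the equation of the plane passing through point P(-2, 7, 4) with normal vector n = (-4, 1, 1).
d = n·P = (-4)(-2) + (1)(7) + (1)(4) = 19
Plane: -4x + y + z = 19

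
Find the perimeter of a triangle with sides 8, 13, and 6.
Perimeter = sum of all sides
Perimeter = 8 + 13 + 6
Perimeter = 27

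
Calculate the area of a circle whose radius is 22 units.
Area = pi * r²
Area = pi * 22²
Area = pi * 484
Area = 1520.53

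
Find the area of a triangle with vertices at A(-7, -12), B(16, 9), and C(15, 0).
Using the coordinate formula: Area = (1/2)|x₁(y₂-y₃) + x₂(y₃-y₁) + x₃(y₁-y₂)|
Area = (1/2)|(-7)(9-0) + 16(0-(-12)) + 15((-12)-9)|
Area = (1/2)|(-7)*9 + 16*12 + 15*(-21)|
Area = (1/2)|(-63) + 192 + (-315)|
Area = (1/2)*186 = 93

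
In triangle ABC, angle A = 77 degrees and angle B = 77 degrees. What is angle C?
Sum of angles in a triangle = 180 degrees
Third angle = 180 - 77 - 77
Third angle = 26 degrees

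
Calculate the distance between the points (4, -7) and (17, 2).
Using the distance formula: d = sqrt((x₂-x₁)² + (y₂-y₁)²)
dx = 17 - 4 = 13
dy = 2 - (-7) = 9
d = sqrt(13² + 9²) = sqrt(169 + 81) = sqrt(250) = 15.81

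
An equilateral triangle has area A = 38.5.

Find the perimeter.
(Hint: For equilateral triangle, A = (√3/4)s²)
A = (√3/4)s²  →  s² = 4A/√3 = 4·38.5/√3 = 88.9119
s = 9.42931
Perimeter = 3s = 28.29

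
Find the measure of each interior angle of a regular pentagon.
Interior angle of a regular n-gon = (n-2)*180/n
Interior angle = (5-2)*180/5
Interior angle = 3*180/5
Interior angle = 540/5
Interior angle = 108 degrees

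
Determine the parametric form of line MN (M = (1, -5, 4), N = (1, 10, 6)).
Direction vector d = N - M = (0, 15, 2)
x = 1, y = -5 + 15t, z = 4 + 2t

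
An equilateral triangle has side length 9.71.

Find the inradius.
For an equilateral triangle, r = s/(2√3) where s is the side.
r = 9.71/(2√3) = 9.71/3.464102 = 2.803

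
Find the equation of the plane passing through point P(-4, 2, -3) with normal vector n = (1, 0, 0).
d = n·P = (1)(-4) + (0)(2) + (0)(-3) = -4
Plane: x = -4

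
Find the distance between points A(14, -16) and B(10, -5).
Using the distance formula: d = sqrt((x₂-x₁)² + (y₂-y₁)²)
dx = 10 - 14 = -4
dy = (-5) - (-16) = 11
d = sqrt((-4)² + 11²) = sqrt(16 + 121) = sqrt(137) = 11.70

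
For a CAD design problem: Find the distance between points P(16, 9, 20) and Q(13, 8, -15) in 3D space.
d = √[(-3)² + (-1)² + (-35)²] = √1235 = 35.14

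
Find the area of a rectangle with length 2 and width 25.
Area = length * width
Area = 2 * 25
Area = 50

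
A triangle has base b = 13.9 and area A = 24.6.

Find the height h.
A = ½bh  →  h = 2A/b
h = 2·24.6/13.9 = 3.54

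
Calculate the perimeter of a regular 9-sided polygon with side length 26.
Perimeter = number of sides * side length
Perimeter = 9 * 26
Perimeter = 234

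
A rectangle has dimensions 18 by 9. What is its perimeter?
Perimeter = 2 * (length + width)
Perimeter = 2 * (18 + 9)
Perimeter = 2 * 27
Perimeter = 54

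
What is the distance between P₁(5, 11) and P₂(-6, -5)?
Using the distance formula: d = sqrt((x₂-x₁)² + (y₂-y₁)²)
dx = (-6) - 5 = -11
dy = (-5) - 11 = -16
d = sqrt((-11)² + (-16)²) = sqrt(121 + 256) = sqrt(377) = 19.42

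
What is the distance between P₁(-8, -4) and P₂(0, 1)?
Using the distance formula: d = sqrt((x₂-x₁)² + (y₂-y₁)²)
dx = 0 - (-8) = 8
dy = 1 - (-4) = 5
d = sqrt(8² + 5²) = sqrt(64 + 25) = sqrt(89) = 9.43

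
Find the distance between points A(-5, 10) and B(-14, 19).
Using the distance formula: d = sqrt((x₂-x₁)² + (y₂-y₁)²)
dx = (-14) - (-5) = -9
dy = 19 - 10 = 9
d = sqrt((-9)² + 9²) = sqrt(81 + 81) = sqrt(162) = 12.73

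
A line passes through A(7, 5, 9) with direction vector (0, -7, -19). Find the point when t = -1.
P(-1) = (7 + 0(-1), 5 + (-7)(-1), 9 + (-19)(-1)) = (7, 12, 28)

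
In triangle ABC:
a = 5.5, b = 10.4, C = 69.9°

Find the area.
Using A = ½ab·sin(C):
A = ½·5.5·10.4·sin(69.9°) = ½·57.2·0.939094 = 26.86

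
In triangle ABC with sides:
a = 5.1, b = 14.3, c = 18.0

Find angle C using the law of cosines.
cos(C) = (a² + b² - c²)/(2ab)
cos(C) = (5.1² + 14.3² - 18.0²)/(2·5.1·14.3) = -93.5/145.86 = -0.641026
C = arccos(-0.641026) = 129.9°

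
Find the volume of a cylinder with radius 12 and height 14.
Volume = pi * r² * h
Volume = pi * 12² * 14
Volume = pi * 144 * 14
Volume = pi * 2016
Volume = 6333.45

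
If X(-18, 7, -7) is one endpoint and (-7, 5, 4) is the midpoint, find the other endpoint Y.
Y = (2×(-7) - (-18), 2×5 - 7, 2×4 - (-7)) = (4, 3, 15)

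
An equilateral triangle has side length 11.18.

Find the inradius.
For an equilateral triangle, r = s/(2√3) where s is the side.
r = 11.18/(2√3) = 11.18/3.464102 = 3.227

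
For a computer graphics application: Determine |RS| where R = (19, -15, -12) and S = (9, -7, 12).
d = √[(-10)² + (8)² + (24)²] = √740 = 27.2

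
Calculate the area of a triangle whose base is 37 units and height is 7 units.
Area = (1/2) * base * height
Area = (1/2) * 37 * 7
Area = 129.50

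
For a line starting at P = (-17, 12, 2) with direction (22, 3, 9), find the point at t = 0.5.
P(0.5) = (-17 + 22(0.5), 12 + 3(0.5), 2 + 9(0.5)) = (-6, 13.5, 6.5)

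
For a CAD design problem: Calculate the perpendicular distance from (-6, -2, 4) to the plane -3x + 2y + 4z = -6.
d = |(-3)(-6) + 2(-2) + 4(4) - (-6)| / √((-3)² + 2² + 4²) = 36/√29 = 6.685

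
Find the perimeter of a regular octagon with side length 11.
Perimeter = number of sides * side length
Perimeter = 8 * 11
Perimeter = 88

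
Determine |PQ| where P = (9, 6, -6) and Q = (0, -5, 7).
d = √[(-9)² + (-11)² + (13)²] = √371 = 19.26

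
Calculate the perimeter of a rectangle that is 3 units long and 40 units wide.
Perimeter = 2 * (length + width)
Perimeter = 2 * (3 + 40)
Perimeter = 2 * 43
Perimeter = 86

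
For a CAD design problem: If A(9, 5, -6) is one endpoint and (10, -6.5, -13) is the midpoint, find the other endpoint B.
B = (2×10 - 9, 2×(-6.5) - 5, 2×(-13) - (-6)) = (11, -18, -20)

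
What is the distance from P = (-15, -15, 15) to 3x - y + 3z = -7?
d = |3(-15) + (-1)(-15) + 3(15) - (-7)| / √(3² + (-1)² + 3²) = 22/√19 = 5.047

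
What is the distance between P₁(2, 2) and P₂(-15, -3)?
Using the distance formula: d = sqrt((x₂-x₁)² + (y₂-y₁)²)
dx = (-15) - 2 = -17
dy = (-3) - 2 = -5
d = sqrt((-17)² + (-5)²) = sqrt(289 + 25) = sqrt(314) = 17.72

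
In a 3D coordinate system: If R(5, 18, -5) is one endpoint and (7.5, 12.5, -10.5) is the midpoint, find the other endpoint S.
S = (2×7.5 - 5, 2×12.5 - 18, 2×(-10.5) - (-5)) = (10, 7, -16)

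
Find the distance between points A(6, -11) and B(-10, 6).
Using the distance formula: d = sqrt((x₂-x₁)² + (y₂-y₁)²)
dx = (-10) - 6 = -16
dy = 6 - (-11) = 17
d = sqrt((-16)² + 17²) = sqrt(256 + 289) = sqrt(545) = 23.35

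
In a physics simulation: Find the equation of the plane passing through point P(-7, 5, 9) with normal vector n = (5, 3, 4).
d = n·P = (5)(-7) + (3)(5) + (4)(9) = 16
Plane: 5x + 3y + 4z = 16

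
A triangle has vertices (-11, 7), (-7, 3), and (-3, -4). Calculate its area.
Using the coordinate formula: Area = (1/2)|x₁(y₂-y₃) + x₂(y₃-y₁) + x₃(y₁-y₂)|
Area = (1/2)|(-11)(3-(-4)) + (-7)((-4)-7) + (-3)(7-3)|
Area = (1/2)|(-11)*7 + (-7)*(-11) + (-3)*4|
Area = (1/2)|(-77) + 77 + (-12)|
Area = (1/2)*12 = 6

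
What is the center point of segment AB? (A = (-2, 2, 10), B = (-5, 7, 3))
Midpoint = ((-2-5)/2, (2+7)/2, (10+3)/2) = (-3.5, 4.5, 6.5)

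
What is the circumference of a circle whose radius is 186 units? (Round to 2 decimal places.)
Circumference = 2 * pi * r
Circumference = 2 * pi * 186
Circumference = 1168.67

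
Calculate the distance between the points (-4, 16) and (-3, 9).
Using the distance formula: d = sqrt((x₂-x₁)² + (y₂-y₁)²)
dx = (-3) - (-4) = 1
dy = 9 - 16 = -7
d = sqrt(1² + (-7)²) = sqrt(1 + 49) = sqrt(50) = 7.07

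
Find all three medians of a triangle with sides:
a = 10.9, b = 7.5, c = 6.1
Using m_x = ½√(2y² + 2z² - x²):
m_a = ½√(2·7.5² + 2·6.1² - 10.9²) = ½√68.11 = 4.126
m_b = ½√(2·10.9² + 2·6.1² - 7.5²) = ½√255.79 = 7.997
m_c = ½√(2·10.9² + 2·7.5² - 6.1²) = ½√312.91 = 8.845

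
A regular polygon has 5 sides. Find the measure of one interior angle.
Interior angle of a regular n-gon = (n-2)*180/n
Interior angle = (5-2)*180/5
Interior angle = 3*180/5
Interior angle = 540/5
Interior angle = 108 degrees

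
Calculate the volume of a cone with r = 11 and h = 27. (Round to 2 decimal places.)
Volume = (1/3) * pi * r² * h
Volume = (1/3) * pi * 11² * 27
Volume = (1/3) * pi * 121 * 27
Volume = (1/3) * pi * 3267
Volume = 3421.19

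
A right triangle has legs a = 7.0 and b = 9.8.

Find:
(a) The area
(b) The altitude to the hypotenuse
(a) Area = ½ab = ½·7.0·9.8 = 34.3
(b) Hypotenuse c = √(7.0² + 9.8²) = √145.04 = 12.0433
    Area = ½·c·h_c  →  h_c = 2·Area/c = 2·34.3/12.0433 = 5.696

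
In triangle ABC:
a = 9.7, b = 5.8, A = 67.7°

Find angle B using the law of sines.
sin(B)/b = sin(A)/a
sin(B) = b·sin(A)/a = 5.8·sin(67.7°)/9.7 = 0.553218
B = arcsin(0.553218) = 33.59°  (b ≤ a, so B ≤ A and the acute solution is unique)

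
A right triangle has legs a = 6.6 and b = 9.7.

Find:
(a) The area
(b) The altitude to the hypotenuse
(a) Area = ½ab = ½·6.6·9.7 = 32.01
(b) Hypotenuse c = √(6.6² + 9.7²) = √137.65 = 11.7324
    Area = ½·c·h_c  →  h_c = 2·Area/c = 2·32.01/11.7324 = 5.457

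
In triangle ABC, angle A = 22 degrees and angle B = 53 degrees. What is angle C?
Sum of angles in a triangle = 180 degrees
Third angle = 180 - 22 - 53
Third angle = 105 degrees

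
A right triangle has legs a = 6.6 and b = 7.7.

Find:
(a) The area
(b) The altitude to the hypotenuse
(a) Area = ½ab = ½·6.6·7.7 = 25.41
(b) Hypotenuse c = √(6.6² + 7.7²) = √102.85 = 10.1415
    Area = ½·c·h_c  →  h_c = 2·Area/c = 2·25.41/10.1415 = 5.011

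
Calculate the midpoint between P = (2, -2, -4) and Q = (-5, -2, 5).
Midpoint = ((2-5)/2, (-2-2)/2, (-4+5)/2) = (-1.5, -2, 0.5)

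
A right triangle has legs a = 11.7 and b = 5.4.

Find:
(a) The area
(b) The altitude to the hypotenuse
(a) Area = ½ab = ½·11.7·5.4 = 31.59
(b) Hypotenuse c = √(11.7² + 5.4²) = √166.05 = 12.886
    Area = ½·c·h_c  →  h_c = 2·Area/c = 2·31.59/12.886 = 4.903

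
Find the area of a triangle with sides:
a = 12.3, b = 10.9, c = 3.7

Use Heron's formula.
s = (a+b+c)/2 = (12.3+10.9+3.7)/2 = 13.45
A = √(s(s-a)(s-b)(s-c)) = √(13.45·1.15·2.55·9.75)
A = √384.561 = 19.61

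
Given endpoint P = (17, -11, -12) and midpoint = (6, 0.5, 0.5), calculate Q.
Q = (2×6 - 17, 2×0.5 - (-11), 2×0.5 - (-12)) = (-5, 12, 13)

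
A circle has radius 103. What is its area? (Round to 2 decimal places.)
Area = pi * r²
Area = pi * 103²
Area = pi * 10609
Area = 33329.16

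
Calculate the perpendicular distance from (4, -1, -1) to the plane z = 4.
d = |0(4) + 0(-1) + 1(-1) - (4)| / √(0² + 0² + 1²) = 5/√1 = 5.0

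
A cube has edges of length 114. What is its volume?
Volume = s³
Volume = 114³
Volume = 1481544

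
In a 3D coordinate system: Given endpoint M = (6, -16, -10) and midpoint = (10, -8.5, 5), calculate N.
N = (2×10 - 6, 2×(-8.5) - (-16), 2×5 - (-10)) = (14, -1, 20)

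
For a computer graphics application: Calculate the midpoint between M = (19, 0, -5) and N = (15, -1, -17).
Midpoint = ((19+15)/2, (0-1)/2, (-5-17)/2) = (17, -0.5, -11)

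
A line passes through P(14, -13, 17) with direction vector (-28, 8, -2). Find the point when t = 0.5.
P(0.5) = (14 + (-28)(0.5), -13 + 8(0.5), 17 + (-2)(0.5)) = (0, -9, 16)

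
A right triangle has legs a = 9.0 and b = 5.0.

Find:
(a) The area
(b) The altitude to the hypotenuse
(a) Area = ½ab = ½·9.0·5.0 = 22.5
(b) Hypotenuse c = √(9.0² + 5.0²) = √106 = 10.2956
    Area = ½·c·h_c  →  h_c = 2·Area/c = 2·22.5/10.2956 = 4.371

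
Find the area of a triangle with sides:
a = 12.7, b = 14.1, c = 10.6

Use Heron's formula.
s = (a+b+c)/2 = (12.7+14.1+10.6)/2 = 18.7
A = √(s(s-a)(s-b)(s-c)) = √(18.7·6·4.6·8.1)
A = √4180.57 = 64.66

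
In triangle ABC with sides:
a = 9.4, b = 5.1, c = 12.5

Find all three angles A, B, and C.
By the law of cosines:
cos(A) = (b² + c² - a²)/(2bc) = 0.736471  →  A = 42.57°
cos(B) = (a² + c² - b²)/(2ac) = 0.930213  →  B = 21.53°
cos(C) = (a² + b² - c²)/(2ab) = -0.436796  →  C = 115.9°
Check: A + B + C = 180.0° ✓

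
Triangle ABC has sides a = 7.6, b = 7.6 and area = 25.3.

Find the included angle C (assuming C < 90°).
Area = ½ab·sin(C)  →  sin(C) = 2·Area/(ab)
sin(C) = 2·25.3/(7.6·7.6) = 0.876039
C = arcsin(0.876039) = 61.17°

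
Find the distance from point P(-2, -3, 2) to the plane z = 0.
d = |0(-2) + 0(-3) + 1(2) - (0)| / √(0² + 0² + 1²) = 2/√1 = 2.0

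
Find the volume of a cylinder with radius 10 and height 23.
Volume = pi * r² * h
Volume = pi * 10² * 23
Volume = pi * 100 * 23
Volume = pi * 2300
Volume = 7225.66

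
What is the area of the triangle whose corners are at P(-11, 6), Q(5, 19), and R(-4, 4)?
Using the coordinate formula: Area = (1/2)|x₁(y₂-y₃) + x₂(y₃-y₁) + x₃(y₁-y₂)|
Area = (1/2)|(-11)(19-4) + 5(4-6) + (-4)(6-19)|
Area = (1/2)|(-11)*15 + 5*(-2) + (-4)*(-13)|
Area = (1/2)|(-165) + (-10) + 52|
Area = (1/2)*123 = 61.50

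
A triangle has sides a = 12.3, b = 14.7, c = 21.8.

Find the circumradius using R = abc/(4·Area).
s = (a+b+c)/2 = 24.4
Area = √(s(s-a)(s-b)(s-c)) = √(24.4·12.1·9.7·2.6) = 86.2899
R = abc/(4·Area) = (12.3·14.7·21.8)/(4·86.2899) = 3941.658/345.1596 = 11.42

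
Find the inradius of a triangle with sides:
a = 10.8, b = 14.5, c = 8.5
s = (a+b+c)/2 = (10.8+14.5+8.5)/2 = 16.9
Area = √(s(s-a)(s-b)(s-c)) = √(16.9·6.1·2.4·8.4) = 45.5883
r = Area/s = 45.5883/16.9 = 2.698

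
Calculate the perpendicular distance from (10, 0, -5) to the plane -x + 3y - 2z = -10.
d = |(-1)(10) + 3(0) + (-2)(-5) - (-10)| / √((-1)² + 3² + (-2)²) = 10/√14 = 2.673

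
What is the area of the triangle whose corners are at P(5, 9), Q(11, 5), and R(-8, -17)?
Using the coordinate formula: Area = (1/2)|x₁(y₂-y₃) + x₂(y₃-y₁) + x₃(y₁-y₂)|
Area = (1/2)|5(5-(-17)) + 11((-17)-9) + (-8)(9-5)|
Area = (1/2)|5*22 + 11*(-26) + (-8)*4|
Area = (1/2)|110 + (-286) + (-32)|
Area = (1/2)*208 = 104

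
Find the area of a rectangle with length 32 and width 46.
Area = length * width
Area = 32 * 46
Area = 1472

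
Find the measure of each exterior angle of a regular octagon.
Exterior angle of a regular n-gon = 360/n
Exterior angle = 360/8
Exterior angle = 45 degrees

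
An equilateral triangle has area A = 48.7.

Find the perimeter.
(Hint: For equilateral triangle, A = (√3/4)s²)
A = (√3/4)s²  →  s² = 4A/√3 = 4·48.7/√3 = 112.468
s = 10.6051
Perimeter = 3s = 31.82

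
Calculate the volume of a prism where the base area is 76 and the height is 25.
Volume = base area * height
Volume = 76 * 25
Volume = 1900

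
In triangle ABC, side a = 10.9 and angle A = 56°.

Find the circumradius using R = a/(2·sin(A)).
R = a/(2·sin(A)) = 10.9/(2·sin(56°))
R = 10.9/(2·0.829038) = 10.9/1.658075 = 6.574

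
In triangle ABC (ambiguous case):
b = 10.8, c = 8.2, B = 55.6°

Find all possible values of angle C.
sin(C)/c = sin(B)/b  →  sin(C) = c·sin(B)/b = 8.2·sin(55.6°)/10.8 = 0.626475
C₁ = arcsin(0.626475) = 38.79°,  C₂ = 180° - C₁ = 141.21°
Check C₂: A = 180° - 55.6° - 141.21° = -16.81° ≤ 0, rejected
C = 38.79° (one solution)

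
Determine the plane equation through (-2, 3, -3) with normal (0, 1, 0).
d = n·P = (0)(-2) + (1)(3) + (0)(-3) = 3
Plane: y = 3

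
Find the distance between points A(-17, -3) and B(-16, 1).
Using the distance formula: d = sqrt((x₂-x₁)² + (y₂-y₁)²)
dx = (-16) - (-17) = 1
dy = 1 - (-3) = 4
d = sqrt(1² + 4²) = sqrt(1 + 16) = sqrt(17) = 4.12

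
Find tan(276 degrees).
tan(276 degrees) = -9.5144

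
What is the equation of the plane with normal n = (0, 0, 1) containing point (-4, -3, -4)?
d = n·P = (0)(-4) + (0)(-3) + (1)(-4) = -4
Plane: z = -4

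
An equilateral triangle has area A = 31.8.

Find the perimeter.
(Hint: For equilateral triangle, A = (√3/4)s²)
A = (√3/4)s²  →  s² = 4A/√3 = 4·31.8/√3 = 73.439
s = 8.56965
Perimeter = 3s = 25.71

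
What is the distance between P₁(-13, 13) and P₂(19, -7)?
Using the distance formula: d = sqrt((x₂-x₁)² + (y₂-y₁)²)
dx = 19 - (-13) = 32
dy = (-7) - 13 = -20
d = sqrt(32² + (-20)²) = sqrt(1024 + 400) = sqrt(1424) = 37.74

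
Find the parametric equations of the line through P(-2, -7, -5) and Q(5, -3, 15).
Direction vector d = Q - P = (7, 4, 20)
x = -2 + 7t, y = -7 + 4t, z = -5 + 20t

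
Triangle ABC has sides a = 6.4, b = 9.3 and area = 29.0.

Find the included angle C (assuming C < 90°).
Area = ½ab·sin(C)  →  sin(C) = 2·Area/(ab)
sin(C) = 2·29.0/(6.4·9.3) = 0.974462
C = arcsin(0.974462) = 77.02°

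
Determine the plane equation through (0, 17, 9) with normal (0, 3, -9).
d = n·P = (0)(0) + (3)(17) + (-9)(9) = -30
Plane: 3y - 9z = -30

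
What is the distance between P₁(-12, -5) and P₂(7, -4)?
Using the distance formula: d = sqrt((x₂-x₁)² + (y₂-y₁)²)
dx = 7 - (-12) = 19
dy = (-4) - (-5) = 1
d = sqrt(19² + 1²) = sqrt(361 + 1) = sqrt(362) = 19.03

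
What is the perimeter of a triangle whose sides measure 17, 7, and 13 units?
Perimeter = sum of all sides
Perimeter = 17 + 7 + 13
Perimeter = 37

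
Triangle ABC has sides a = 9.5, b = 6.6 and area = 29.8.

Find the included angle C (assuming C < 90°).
Area = ½ab·sin(C)  →  sin(C) = 2·Area/(ab)
sin(C) = 2·29.8/(9.5·6.6) = 0.950558
C = arcsin(0.950558) = 71.91°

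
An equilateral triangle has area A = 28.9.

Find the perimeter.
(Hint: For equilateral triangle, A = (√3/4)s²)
A = (√3/4)s²  →  s² = 4A/√3 = 4·28.9/√3 = 66.7417
s = 8.16956
Perimeter = 3s = 24.51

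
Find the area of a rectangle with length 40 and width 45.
Area = length * width
Area = 40 * 45
Area = 1800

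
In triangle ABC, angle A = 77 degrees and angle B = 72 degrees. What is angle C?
Sum of angles in a triangle = 180 degrees
Third angle = 180 - 77 - 72
Third angle = 31 degrees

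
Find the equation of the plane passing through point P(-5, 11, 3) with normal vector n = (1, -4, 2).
d = n·P = (1)(-5) + (-4)(11) + (2)(3) = -43
Plane: x - 4y + 2z = -43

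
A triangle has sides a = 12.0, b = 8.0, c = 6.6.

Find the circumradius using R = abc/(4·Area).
s = (a+b+c)/2 = 13.3
Area = √(s(s-a)(s-b)(s-c)) = √(13.3·1.3·5.3·6.7) = 24.7784
R = abc/(4·Area) = (12.0·8.0·6.6)/(4·24.7784) = 633.6/99.1136 = 6.393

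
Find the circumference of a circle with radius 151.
Circumference = 2 * pi * r
Circumference = 2 * pi * 151
Circumference = 948.76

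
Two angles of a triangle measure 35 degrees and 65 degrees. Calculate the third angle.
Sum of angles in a triangle = 180 degrees
Third angle = 180 - 35 - 65
Third angle = 80 degrees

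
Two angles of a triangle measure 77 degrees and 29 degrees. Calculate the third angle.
Sum of angles in a triangle = 180 degrees
Third angle = 180 - 77 - 29
Third angle = 74 degrees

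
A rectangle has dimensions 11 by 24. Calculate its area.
Area = length * width
Area = 11 * 24
Area = 264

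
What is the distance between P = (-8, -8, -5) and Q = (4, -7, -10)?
d = √[(12)² + (1)² + (-5)²] = √170 = 13.04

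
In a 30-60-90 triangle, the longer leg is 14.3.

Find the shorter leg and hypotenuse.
In a 30-60-90 triangle, sides are in ratio 1 : √3 : 2.
Long leg = short leg·√3  →  short leg = 14.3/√3 = 8.256
Hypotenuse = 2·(short leg) = 2·14.3/√3 = 16.51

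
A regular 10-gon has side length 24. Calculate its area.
For a regular 10-gon with side length s = 24:
Apothem a = s / (2*tan(pi/10)) = 24 / (2*tan(pi/10)) ≈ 36.9322
Perimeter P = 10 * 24 = 240
Area = (1/2) * P * a = (1/2) * 240 * 36.9322 = 4431.86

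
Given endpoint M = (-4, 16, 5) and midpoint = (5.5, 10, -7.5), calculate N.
N = (2×5.5 - (-4), 2×10 - 16, 2×(-7.5) - 5) = (15, 4, -20)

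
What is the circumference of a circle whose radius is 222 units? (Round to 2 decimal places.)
Circumference = 2 * pi * r
Circumference = 2 * pi * 222
Circumference = 1394.87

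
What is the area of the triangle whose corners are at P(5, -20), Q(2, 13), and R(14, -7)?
Using the coordinate formula: Area = (1/2)|x₁(y₂-y₃) + x₂(y₃-y₁) + x₃(y₁-y₂)|
Area = (1/2)|5(13-(-7)) + 2((-7)-(-20)) + 14((-20)-13)|
Area = (1/2)|5*20 + 2*13 + 14*(-33)|
Area = (1/2)|100 + 26 + (-462)|
Area = (1/2)*336 = 168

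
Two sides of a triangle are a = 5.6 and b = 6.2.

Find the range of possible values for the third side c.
By the triangle inequality: |a - b| < c < a + b
|5.6 - 6.2| < c < 5.6 + 6.2
0.6 < c < 11.8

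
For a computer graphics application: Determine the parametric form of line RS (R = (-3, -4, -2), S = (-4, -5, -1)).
Direction vector d = S - R = (-1, -1, 1)
x = -3 - t, y = -4 - t, z = -2 + t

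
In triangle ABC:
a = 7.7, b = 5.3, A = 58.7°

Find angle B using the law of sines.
sin(B)/b = sin(A)/a
sin(B) = b·sin(A)/a = 5.3·sin(58.7°)/7.7 = 0.588134
B = arcsin(0.588134) = 36.02°  (b ≤ a, so B ≤ A and the acute solution is unique)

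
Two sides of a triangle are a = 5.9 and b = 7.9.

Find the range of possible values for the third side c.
By the triangle inequality: |a - b| < c < a + b
|5.9 - 7.9| < c < 5.9 + 7.9
2 < c < 13.8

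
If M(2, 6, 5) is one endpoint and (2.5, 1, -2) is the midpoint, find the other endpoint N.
N = (2×2.5 - 2, 2×1 - 6, 2×(-2) - 5) = (3, -4, -9)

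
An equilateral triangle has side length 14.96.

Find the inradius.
For an equilateral triangle, r = s/(2√3) where s is the side.
r = 14.96/(2√3) = 14.96/3.464102 = 4.319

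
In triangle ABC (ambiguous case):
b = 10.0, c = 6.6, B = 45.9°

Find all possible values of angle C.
sin(C)/c = sin(B)/b  →  sin(C) = c·sin(B)/b = 6.6·sin(45.9°)/10.0 = 0.473963
C₁ = arcsin(0.473963) = 28.29°,  C₂ = 180° - C₁ = 151.71°
Check C₂: A = 180° - 45.9° - 151.71° = -17.61° ≤ 0, rejected
C = 28.29° (one solution)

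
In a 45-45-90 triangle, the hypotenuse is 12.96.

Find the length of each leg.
In a 45-45-90 triangle, hypotenuse = leg·√2  →  leg = hypotenuse/√2
leg = 12.96/√2 = 9.164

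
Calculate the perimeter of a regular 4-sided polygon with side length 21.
Perimeter = number of sides * side length
Perimeter = 4 * 21
Perimeter = 84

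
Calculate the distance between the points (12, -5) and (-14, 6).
Using the distance formula: d = sqrt((x₂-x₁)² + (y₂-y₁)²)
dx = (-14) - 12 = -26
dy = 6 - (-5) = 11
d = sqrt((-26)² + 11²) = sqrt(676 + 121) = sqrt(797) = 28.23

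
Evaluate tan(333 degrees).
tan(333 degrees) = -0.5095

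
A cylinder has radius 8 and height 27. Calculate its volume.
Volume = pi * r² * h
Volume = pi * 8² * 27
Volume = pi * 64 * 27
Volume = pi * 1728
Volume = 5428.67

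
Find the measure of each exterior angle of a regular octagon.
Exterior angle of a regular n-gon = 360/n
Exterior angle = 360/8
Exterior angle = 45 degrees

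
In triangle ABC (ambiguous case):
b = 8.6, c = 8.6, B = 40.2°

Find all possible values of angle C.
sin(C)/c = sin(B)/b  →  sin(C) = c·sin(B)/b = 8.6·sin(40.2°)/8.6 = 0.645458
C₁ = arcsin(0.645458) = 40.2°,  C₂ = 180° - C₁ = 139.8°
Check C₂: A = 180° - 40.2° - 139.8° = 0° ≤ 0, rejected
C = 40.2° (one solution)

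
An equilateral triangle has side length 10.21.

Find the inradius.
For an equilateral triangle, r = s/(2√3) where s is the side.
r = 10.21/(2√3) = 10.21/3.464102 = 2.947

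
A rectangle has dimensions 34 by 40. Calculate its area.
Area = length * width
Area = 34 * 40
Area = 1360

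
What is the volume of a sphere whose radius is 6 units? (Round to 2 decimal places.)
Volume = (4/3) * pi * r³
Volume = (4/3) * pi * 6³
Volume = (4/3) * pi * 216
Volume = 904.78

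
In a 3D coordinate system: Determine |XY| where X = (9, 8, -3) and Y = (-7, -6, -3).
d = √[(-16)² + (-14)² + (0)²] = √452 = 21.26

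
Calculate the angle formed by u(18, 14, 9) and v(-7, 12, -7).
u·v = -21, |u|² = 601, |v|² = 242
cos θ = -21/√145442 ≈ -0.05506
θ ≈ 93.16°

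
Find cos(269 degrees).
cos(269 degrees) = -0.0175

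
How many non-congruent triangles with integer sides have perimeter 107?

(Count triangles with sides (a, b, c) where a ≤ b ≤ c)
With a ≤ b ≤ c and a + b + c = 107, the triangle inequality a + b > c gives c < 107/2, so c ≤ 53.
Iterate a from 1 to ⌊p/3⌋ = 35; for each a, b ranges from a to ⌊(p−a)/2⌋ with c = p − a − b, keeping only c ≥ b.
Triples: (1, 53, 53), (2, 52, 53), (3, 51, 53), …
Count = 252 triangles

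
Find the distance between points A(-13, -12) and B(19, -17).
Using the distance formula: d = sqrt((x₂-x₁)² + (y₂-y₁)²)
dx = 19 - (-13) = 32
dy = (-17) - (-12) = -5
d = sqrt(32² + (-5)²) = sqrt(1024 + 25) = sqrt(1049) = 32.39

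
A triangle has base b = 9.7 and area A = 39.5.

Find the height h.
A = ½bh  →  h = 2A/b
h = 2·39.5/9.7 = 8.144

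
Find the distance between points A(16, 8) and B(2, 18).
Using the distance formula: d = sqrt((x₂-x₁)² + (y₂-y₁)²)
dx = 2 - 16 = -14
dy = 18 - 8 = 10
d = sqrt((-14)² + 10²) = sqrt(196 + 100) = sqrt(296) = 17.20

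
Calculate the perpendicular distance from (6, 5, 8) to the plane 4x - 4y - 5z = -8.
d = |4(6) + (-4)(5) + (-5)(8) - (-8)| / √(4² + (-4)² + (-5)²) = 28/√57 = 3.709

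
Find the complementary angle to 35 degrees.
Complementary angles sum to 90 degrees.
Other angle = 90 - 35
Other angle = 55 degrees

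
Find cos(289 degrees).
cos(289 degrees) = 0.3256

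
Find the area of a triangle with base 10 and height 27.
Area = (1/2) * base * height
Area = (1/2) * 10 * 27
Area = 135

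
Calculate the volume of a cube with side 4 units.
Volume = s³
Volume = 4³
Volume = 64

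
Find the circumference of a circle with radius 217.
Circumference = 2 * pi * r
Circumference = 2 * pi * 217
Circumference = 1363.45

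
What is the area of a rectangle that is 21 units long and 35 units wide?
Area = length * width
Area = 21 * 35
Area = 735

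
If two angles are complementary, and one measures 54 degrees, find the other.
Complementary angles sum to 90 degrees.
Other angle = 90 - 54
Other angle = 36 degrees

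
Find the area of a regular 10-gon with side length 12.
For a regular 10-gon with side length s = 12:
Apothem a = s / (2*tan(pi/10)) = 12 / (2*tan(pi/10)) ≈ 18.4661
Perimeter P = 10 * 12 = 120
Area = (1/2) * P * a = (1/2) * 120 * 18.4661 = 1107.97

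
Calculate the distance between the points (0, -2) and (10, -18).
Using the distance formula: d = sqrt((x₂-x₁)² + (y₂-y₁)²)
dx = 10 - 0 = 10
dy = (-18) - (-2) = -16
d = sqrt(10² + (-16)²) = sqrt(100 + 256) = sqrt(356) = 18.87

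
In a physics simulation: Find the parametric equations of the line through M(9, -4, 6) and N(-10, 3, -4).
Direction vector d = N - M = (-19, 7, -10)
x = 9 - 19t, y = -4 + 7t, z = 6 - 10t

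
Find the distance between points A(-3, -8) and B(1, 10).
Using the distance formula: d = sqrt((x₂-x₁)² + (y₂-y₁)²)
dx = 1 - (-3) = 4
dy = 10 - (-8) = 18
d = sqrt(4² + 18²) = sqrt(16 + 324) = sqrt(340) = 18.44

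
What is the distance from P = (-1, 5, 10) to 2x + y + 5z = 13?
d = |2(-1) + 1(5) + 5(10) - (13)| / √(2² + 1² + 5²) = 40/√30 = 7.303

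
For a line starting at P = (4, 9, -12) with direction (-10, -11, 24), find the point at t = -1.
P(-1) = (4 + (-10)(-1), 9 + (-11)(-1), -12 + 24(-1)) = (14, 20, -36)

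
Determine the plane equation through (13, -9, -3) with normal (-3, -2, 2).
d = n·P = (-3)(13) + (-2)(-9) + (2)(-3) = -27
Plane: -3x - 2y + 2z = -27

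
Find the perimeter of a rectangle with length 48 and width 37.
Perimeter = 2 * (length + width)
Perimeter = 2 * (48 + 37)
Perimeter = 2 * 85
Perimeter = 170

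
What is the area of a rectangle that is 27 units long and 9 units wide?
Area = length * width
Area = 27 * 9
Area = 243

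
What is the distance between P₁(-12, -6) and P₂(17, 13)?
Using the distance formula: d = sqrt((x₂-x₁)² + (y₂-y₁)²)
dx = 17 - (-12) = 29
dy = 13 - (-6) = 19
d = sqrt(29² + 19²) = sqrt(841 + 361) = sqrt(1202) = 34.67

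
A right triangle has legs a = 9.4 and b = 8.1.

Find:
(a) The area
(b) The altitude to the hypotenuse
(a) Area = ½ab = ½·9.4·8.1 = 38.07
(b) Hypotenuse c = √(9.4² + 8.1²) = √153.97 = 12.4085
    Area = ½·c·h_c  →  h_c = 2·Area/c = 2·38.07/12.4085 = 6.136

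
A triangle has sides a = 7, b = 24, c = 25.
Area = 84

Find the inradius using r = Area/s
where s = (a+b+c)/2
s = (7+24+25)/2 = 28
r = Area/s = 84/28 = 3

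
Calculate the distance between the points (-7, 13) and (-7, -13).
Using the distance formula: d = sqrt((x₂-x₁)² + (y₂-y₁)²)
dx = (-7) - (-7) = 0
dy = (-13) - 13 = -26
d = sqrt(0² + (-26)²) = sqrt(0 + 676) = sqrt(676) = 26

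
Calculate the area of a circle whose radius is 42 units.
Area = pi * r²
Area = pi * 42²
Area = pi * 1764
Area = 5541.77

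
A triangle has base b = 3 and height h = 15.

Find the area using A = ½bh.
A = ½·3·15 = 22.5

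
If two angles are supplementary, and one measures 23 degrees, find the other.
Supplementary angles sum to 180 degrees.
Other angle = 180 - 23
Other angle = 157 degrees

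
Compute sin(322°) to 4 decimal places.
sin(322 degrees) = -0.6157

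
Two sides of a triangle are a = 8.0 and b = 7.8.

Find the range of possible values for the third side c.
By the triangle inequality: |a - b| < c < a + b
|8.0 - 7.8| < c < 8.0 + 7.8
0.2 < c < 15.8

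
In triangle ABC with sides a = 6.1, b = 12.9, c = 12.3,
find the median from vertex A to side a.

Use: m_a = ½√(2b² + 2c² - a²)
m_a = ½√(2·12.9² + 2·12.3² - 6.1²)
m_a = ½√(332.82 + 302.58 - 37.21) = ½√598.19 = 12.23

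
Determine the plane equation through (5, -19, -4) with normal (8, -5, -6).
d = n·P = (8)(5) + (-5)(-19) + (-6)(-4) = 159
Plane: 8x - 5y - 6z = 159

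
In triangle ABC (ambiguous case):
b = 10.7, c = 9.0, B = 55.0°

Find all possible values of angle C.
sin(C)/c = sin(B)/b  →  sin(C) = c·sin(B)/b = 9.0·sin(55.0°)/10.7 = 0.689006
C₁ = arcsin(0.689006) = 43.55°,  C₂ = 180° - C₁ = 136.45°
Check C₂: A = 180° - 55.0° - 136.45° = -11.45° ≤ 0, rejected
C = 43.55° (one solution)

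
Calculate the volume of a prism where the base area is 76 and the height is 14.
Volume = base area * height
Volume = 76 * 14
Volume = 1064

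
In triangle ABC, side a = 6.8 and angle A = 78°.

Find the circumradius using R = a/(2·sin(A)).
R = a/(2·sin(A)) = 6.8/(2·sin(78°))
R = 6.8/(2·0.978148) = 6.8/1.956295 = 3.476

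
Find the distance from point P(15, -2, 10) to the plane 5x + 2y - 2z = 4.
d = |5(15) + 2(-2) + (-2)(10) - (4)| / √(5² + 2² + (-2)²) = 47/√33 = 8.182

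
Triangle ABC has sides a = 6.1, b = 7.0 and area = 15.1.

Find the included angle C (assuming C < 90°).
Area = ½ab·sin(C)  →  sin(C) = 2·Area/(ab)
sin(C) = 2·15.1/(6.1·7.0) = 0.707260
C = arcsin(0.707260) = 45.01°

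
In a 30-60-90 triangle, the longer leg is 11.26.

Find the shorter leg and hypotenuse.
In a 30-60-90 triangle, sides are in ratio 1 : √3 : 2.
Long leg = short leg·√3  →  short leg = 11.26/√3 = 6.501
Hypotenuse = 2·(short leg) = 2·11.26/√3 = 13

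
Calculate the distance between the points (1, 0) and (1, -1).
Using the distance formula: d = sqrt((x₂-x₁)² + (y₂-y₁)²)
dx = 1 - 1 = 0
dy = (-1) - 0 = -1
d = sqrt(0² + (-1)²) = sqrt(0 + 1) = sqrt(1) = 1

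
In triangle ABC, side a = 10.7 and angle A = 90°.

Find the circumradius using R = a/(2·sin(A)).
R = a/(2·sin(A)) = 10.7/(2·sin(90°))
R = 10.7/(2·1.000000) = 10.7/2.000000 = 5.35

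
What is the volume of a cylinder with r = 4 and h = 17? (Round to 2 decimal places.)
Volume = pi * r² * h
Volume = pi * 4² * 17
Volume = pi * 16 * 17
Volume = pi * 272
Volume = 854.51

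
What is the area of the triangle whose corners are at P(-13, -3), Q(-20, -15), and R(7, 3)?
Using the coordinate formula: Area = (1/2)|x₁(y₂-y₃) + x₂(y₃-y₁) + x₃(y₁-y₂)|
Area = (1/2)|(-13)((-15)-3) + (-20)(3-(-3)) + 7((-3)-(-15))|
Area = (1/2)|(-13)*(-18) + (-20)*6 + 7*12|
Area = (1/2)|234 + (-120) + 84|
Area = (1/2)*198 = 99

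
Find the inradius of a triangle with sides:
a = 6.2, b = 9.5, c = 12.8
s = (a+b+c)/2 = (6.2+9.5+12.8)/2 = 14.25
Area = √(s(s-a)(s-b)(s-c)) = √(14.25·8.05·4.75·1.45) = 28.1084
r = Area/s = 28.1084/14.25 = 1.973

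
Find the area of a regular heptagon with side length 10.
For a regular 7-gon with side length s = 10:
Apothem a = s / (2*tan(pi/7)) = 10 / (2*tan(pi/7)) ≈ 10.3826
Perimeter P = 7 * 10 = 70
Area = (1/2) * P * a = (1/2) * 70 * 10.3826 = 363.39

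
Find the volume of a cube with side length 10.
Volume = s³
Volume = 10³
Volume = 1000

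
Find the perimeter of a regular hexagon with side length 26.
Perimeter = number of sides * side length
Perimeter = 6 * 26
Perimeter = 156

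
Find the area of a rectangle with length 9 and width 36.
Area = length * width
Area = 9 * 36
Area = 324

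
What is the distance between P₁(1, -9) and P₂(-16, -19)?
Using the distance formula: d = sqrt((x₂-x₁)² + (y₂-y₁)²)
dx = (-16) - 1 = -17
dy = (-19) - (-9) = -10
d = sqrt((-17)² + (-10)²) = sqrt(289 + 100) = sqrt(389) = 19.72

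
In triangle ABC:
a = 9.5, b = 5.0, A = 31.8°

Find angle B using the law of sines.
sin(B)/b = sin(A)/a
sin(B) = b·sin(A)/a = 5.0·sin(31.8°)/9.5 = 0.277345
B = arcsin(0.277345) = 16.1°  (b ≤ a, so B ≤ A and the acute solution is unique)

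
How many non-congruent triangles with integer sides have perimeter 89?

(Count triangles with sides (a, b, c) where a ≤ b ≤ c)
With a ≤ b ≤ c and a + b + c = 89, the triangle inequality a + b > c gives c < 89/2, so c ≤ 44.
Iterate a from 1 to ⌊p/3⌋ = 29; for each a, b ranges from a to ⌊(p−a)/2⌋ with c = p − a − b, keeping only c ≥ b.
Triples: (1, 44, 44), (2, 43, 44), (3, 42, 44), …
Count = 176 triangles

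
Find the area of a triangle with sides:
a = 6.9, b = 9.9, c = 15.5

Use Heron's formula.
s = (a+b+c)/2 = (6.9+9.9+15.5)/2 = 16.15
A = √(s(s-a)(s-b)(s-c)) = √(16.15·9.25·6.25·0.65)
A = √606.887 = 24.64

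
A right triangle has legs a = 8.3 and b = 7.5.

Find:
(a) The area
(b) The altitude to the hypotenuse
(a) Area = ½ab = ½·8.3·7.5 = 31.125
(b) Hypotenuse c = √(8.3² + 7.5²) = √125.14 = 11.1866
    Area = ½·c·h_c  →  h_c = 2·Area/c = 2·31.125/11.1866 = 5.565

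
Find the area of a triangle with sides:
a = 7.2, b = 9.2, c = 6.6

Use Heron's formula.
s = (a+b+c)/2 = (7.2+9.2+6.6)/2 = 11.5
A = √(s(s-a)(s-b)(s-c)) = √(11.5·4.3·2.3·4.9)
A = √557.302 = 23.61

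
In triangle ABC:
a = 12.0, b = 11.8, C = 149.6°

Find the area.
Using A = ½ab·sin(C):
A = ½·12.0·11.8·sin(149.6°) = ½·141.6·0.506034 = 35.83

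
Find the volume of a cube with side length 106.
Volume = s³
Volume = 106³
Volume = 1191016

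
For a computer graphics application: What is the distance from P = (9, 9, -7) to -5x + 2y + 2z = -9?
d = |(-5)(9) + 2(9) + 2(-7) - (-9)| / √((-5)² + 2² + 2²) = 32/√33 = 5.57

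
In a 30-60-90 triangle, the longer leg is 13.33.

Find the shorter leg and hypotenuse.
In a 30-60-90 triangle, sides are in ratio 1 : √3 : 2.
Long leg = short leg·√3  →  short leg = 13.33/√3 = 7.696
Hypotenuse = 2·(short leg) = 2·13.33/√3 = 15.39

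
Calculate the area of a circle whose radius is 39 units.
Area = pi * r²
Area = pi * 39²
Area = pi * 1521
Area = 4778.36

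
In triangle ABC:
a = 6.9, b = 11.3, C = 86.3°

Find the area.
Using A = ½ab·sin(C):
A = ½·6.9·11.3·sin(86.3°) = ½·77.97·0.997916 = 38.9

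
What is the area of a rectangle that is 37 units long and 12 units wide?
Area = length * width
Area = 37 * 12
Area = 444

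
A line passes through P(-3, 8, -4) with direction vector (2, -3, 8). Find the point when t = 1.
P(1) = (-3 + 2(1), 8 + (-3)(1), -4 + 8(1)) = (-1, 5, 4)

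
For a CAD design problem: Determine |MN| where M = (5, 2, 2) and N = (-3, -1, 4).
d = √[(-8)² + (-3)² + (2)²] = √77 = 8.775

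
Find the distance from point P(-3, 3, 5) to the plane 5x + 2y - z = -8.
d = |5(-3) + 2(3) + (-1)(5) - (-8)| / √(5² + 2² + (-1)²) = 6/√30 = 1.095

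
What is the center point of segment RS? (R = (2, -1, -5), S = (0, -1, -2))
Midpoint = ((2+0)/2, (-1-1)/2, (-5-2)/2) = (1, -1, -3.5)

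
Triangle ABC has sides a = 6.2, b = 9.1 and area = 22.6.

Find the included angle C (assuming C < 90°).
Area = ½ab·sin(C)  →  sin(C) = 2·Area/(ab)
sin(C) = 2·22.6/(6.2·9.1) = 0.801134
C = arcsin(0.801134) = 53.24°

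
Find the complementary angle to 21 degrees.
Complementary angles sum to 90 degrees.
Other angle = 90 - 21
Other angle = 69 degrees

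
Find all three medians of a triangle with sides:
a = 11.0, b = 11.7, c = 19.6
Using m_x = ½√(2y² + 2z² - x²):
m_a = ½√(2·11.7² + 2·19.6² - 11.0²) = ½√921.1 = 15.17
m_b = ½√(2·11.0² + 2·19.6² - 11.7²) = ½√873.43 = 14.78
m_c = ½√(2·11.0² + 2·11.7² - 19.6²) = ½√131.62 = 5.736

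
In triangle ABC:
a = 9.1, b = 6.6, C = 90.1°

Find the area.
Using A = ½ab·sin(C):
A = ½·9.1·6.6·sin(90.1°) = ½·60.06·0.999998 = 30.03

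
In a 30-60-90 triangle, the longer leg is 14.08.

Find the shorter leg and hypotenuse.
In a 30-60-90 triangle, sides are in ratio 1 : √3 : 2.
Long leg = short leg·√3  →  short leg = 14.08/√3 = 8.129
Hypotenuse = 2·(short leg) = 2·14.08/√3 = 16.26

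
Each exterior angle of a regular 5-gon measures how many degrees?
Exterior angle of a regular n-gon = 360/n
Exterior angle = 360/5
Exterior angle = 72 degrees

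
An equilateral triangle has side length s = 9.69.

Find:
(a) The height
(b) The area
(a) Height h = s·√3/2 = 9.69·√3/2 = 8.392
(b) Area = (√3/4)·s² = (√3/4)·9.69² = (√3/4)·93.8961 = 40.66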